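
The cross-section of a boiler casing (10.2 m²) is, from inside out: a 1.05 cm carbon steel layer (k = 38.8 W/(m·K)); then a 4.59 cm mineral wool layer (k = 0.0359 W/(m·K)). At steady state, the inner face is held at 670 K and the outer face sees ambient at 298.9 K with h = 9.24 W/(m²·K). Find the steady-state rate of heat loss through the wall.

Q = 2.73 kW

Series thermal resistances, inner to outer:
  R_carbon steel = L/(kA) = 0.0105/(38.8·10.2) = 2.653×10^-5 K/W
  R_mineral wool = L/(kA) = 0.0459/(0.0359·10.2) = 0.1253 K/W
  R_conv,out = 1/(hA) = 1/(9.24·10.2) = 0.01061 K/W
ΣR = 2.653×10^-5 + 0.1253 + 0.01061 = 0.1359 K/W
Q = ΔT/ΣR = (670 K − 298.9 K)/0.1359 = 2730 W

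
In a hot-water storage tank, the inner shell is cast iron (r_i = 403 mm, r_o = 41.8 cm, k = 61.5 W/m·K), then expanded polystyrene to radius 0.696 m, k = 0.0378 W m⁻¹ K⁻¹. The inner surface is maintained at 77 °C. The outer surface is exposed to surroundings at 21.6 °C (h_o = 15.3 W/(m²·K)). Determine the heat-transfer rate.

Q = 27.4 W

Resistance network (inner→outer):
  R_cast iron = (1/0.403 − 1/0.418)/(4πk) = 0.08905/(4π·61.5) = 1.152×10^-4 K/W
  R_expanded polystyrene = (1/0.418 − 1/0.696)/(4πk) = 0.9556/(4π·0.0378) = 2.012 K/W
  R_conv,out = 1/(4πr²h) = 1/(4π·0.696²·15.3) = 0.01074 K/W
ΣR = 1.152×10^-4 + 2.012 + 0.01074 = 2.023 K/W
Q = ΔT/ΣR = (77 °C − 21.6 °C)/2.023 = 27.4 W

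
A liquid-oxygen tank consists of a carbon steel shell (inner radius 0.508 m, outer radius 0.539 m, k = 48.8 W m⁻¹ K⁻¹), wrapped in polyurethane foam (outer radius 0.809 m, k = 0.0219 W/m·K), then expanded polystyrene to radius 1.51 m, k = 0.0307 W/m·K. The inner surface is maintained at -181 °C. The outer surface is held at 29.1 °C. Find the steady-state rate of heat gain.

Resistance network (inner→outer):
  R_carbon steel = (1/0.508 − 1/0.539)/(4πk) = 0.1132/(4π·48.8) = 1.846×10^-4 K/W
  R_polyurethane foam = (1/0.539 − 1/0.809)/(4πk) = 0.6192/(4π·0.0219) = 2.250 K/W
  R_expanded polystyrene = (1/0.809 − 1/1.51)/(4πk) = 0.5738/(4π·0.0307) = 1.487 K/W
ΣR = 1.846×10^-4 + 2.250 + 1.487 = 3.737 K/W
Q = ΔT/ΣR = (-181 °C − 29.1 °C)/3.737 = -56.2 W
(Negative Q ⇒ heat flows inward; heat gain = 56.2 W.)

Q = 56.2 W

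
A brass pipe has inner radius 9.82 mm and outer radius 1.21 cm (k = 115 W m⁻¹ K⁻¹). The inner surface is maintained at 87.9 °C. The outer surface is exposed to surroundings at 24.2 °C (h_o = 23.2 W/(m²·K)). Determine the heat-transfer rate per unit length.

Q' = 112 W/m

Resistance network (inner→outer):
  R'_brass = ln(0.0121/0.00982)/(2πk) = 0.2088/(2π·115) = 2.889×10^-4 m·K/W
  R'_conv,out = 1/(2πr h) = 1/(2π·0.0121·23.2) = 0.5670 m·K/W
ΣR = 2.889×10^-4 + 0.5670 = 0.5673 m·K/W
Q' = ΔT/ΣR = (87.9 °C − 24.2 °C)/0.5673 = 112 W/m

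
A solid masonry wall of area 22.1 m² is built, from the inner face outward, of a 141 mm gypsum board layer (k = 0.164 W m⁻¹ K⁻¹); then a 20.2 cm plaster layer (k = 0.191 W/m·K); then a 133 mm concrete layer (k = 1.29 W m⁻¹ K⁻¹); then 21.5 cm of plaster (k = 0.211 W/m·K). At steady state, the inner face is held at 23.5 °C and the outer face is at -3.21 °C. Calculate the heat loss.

Treat each layer as a resistance in series:
  R_gypsum board = L/(kA) = 0.141/(0.164·22.1) = 0.03890 K/W
  R_plaster = L/(kA) = 0.202/(0.191·22.1) = 0.04785 K/W
  R_concrete = L/(kA) = 0.133/(1.29·22.1) = 0.004665 K/W
  R_plaster = L/(kA) = 0.215/(0.211·22.1) = 0.04611 K/W
ΣR = 0.03890 + 0.04785 + 0.004665 + 0.04611 = 0.1375 K/W
Q = ΔT/ΣR = (23.5 °C − -3.21 °C)/0.1375 = 194 W

Q = 194 W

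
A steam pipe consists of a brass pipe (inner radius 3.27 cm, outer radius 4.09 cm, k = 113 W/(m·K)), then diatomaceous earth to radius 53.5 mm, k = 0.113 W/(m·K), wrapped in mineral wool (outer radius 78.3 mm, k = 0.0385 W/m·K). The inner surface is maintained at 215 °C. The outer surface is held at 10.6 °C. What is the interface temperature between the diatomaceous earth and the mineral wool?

Resistance network (inner→outer):
  R'_brass = ln(0.0409/0.0327)/(2πk) = 0.2238/(2π·113) = 3.151×10^-4 m·K/W
  R'_diatomaceous earth = ln(0.0535/0.0409)/(2πk) = 0.2686/(2π·0.113) = 0.3782 m·K/W
  R'_mineral wool = ln(0.0783/0.0535)/(2πk) = 0.3809/(2π·0.0385) = 1.574 m·K/W
ΣR = 3.151×10^-4 + 0.3782 + 1.574 = 1.953 m·K/W
Q' = ΔT/ΣR = (215 °C − 10.6 °C)/1.953 = 104.7 W/m
From the inner boundary to the diatomaceous earth/mineral wool interface, ΣR_partial = 0.3785 m·K/W.
T_interface = T_in − Q'·ΣR_partial = 215 °C − (104.7)(0.3785) = 175 °C

T = 175 °C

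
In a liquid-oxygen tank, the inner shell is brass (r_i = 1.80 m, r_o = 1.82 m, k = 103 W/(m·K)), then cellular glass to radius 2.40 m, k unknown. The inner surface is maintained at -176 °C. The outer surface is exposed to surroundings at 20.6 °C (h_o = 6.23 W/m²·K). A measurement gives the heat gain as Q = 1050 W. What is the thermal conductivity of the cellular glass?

k = 0.0571 W/m·K

ΣR = ΔT/Q = |-176 − 20.6|/1050 = 0.1872 K/W
Known resistances:
  R_brass = (1/1.80 − 1/1.82)/(4πk) = 0.006105/(4π·103) = 4.717×10^-6 K/W
  R_conv,out = 1/(4πr²h) = 1/(4π·2.40²·6.23) = 0.002218 K/W
R_cellular glass = ΣR − ΣR_known = 0.1872 − 0.002223 = 0.1850 K/W
(1/r₁−1/r₂)/(4πk) = 0.1850 ⇒ k = 0.1328/(4π·0.1850) = 0.0571 W/m·K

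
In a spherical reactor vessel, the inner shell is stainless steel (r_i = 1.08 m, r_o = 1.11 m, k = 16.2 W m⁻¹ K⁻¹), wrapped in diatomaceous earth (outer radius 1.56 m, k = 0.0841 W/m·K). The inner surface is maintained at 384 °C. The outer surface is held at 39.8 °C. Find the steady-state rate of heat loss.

Treat each layer as a resistance in series:
  R_stainless steel = (1/1.08 − 1/1.11)/(4πk) = 0.02503/(4π·16.2) = 1.229×10^-4 K/W
  R_diatomaceous earth = (1/1.11 − 1/1.56)/(4πk) = 0.2599/(4π·0.0841) = 0.2459 K/W
ΣR = 1.229×10^-4 + 0.2459 = 0.2460 K/W
Q = ΔT/ΣR = (384 °C − 39.8 °C)/0.2460 = 1400 W

Q = 1400 W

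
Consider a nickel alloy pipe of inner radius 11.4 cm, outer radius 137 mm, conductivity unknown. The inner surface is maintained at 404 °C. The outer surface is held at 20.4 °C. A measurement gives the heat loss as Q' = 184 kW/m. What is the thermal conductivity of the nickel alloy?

k = 14.0 W/m·K

ΣR = ΔT/Q' = |404 − 20.4|/1.84×10^5 = 0.002085 m·K/W
ln(r₂/r₁)/(2πk) = 0.002085 ⇒ k = 0.1838/(2π·0.002085) = 14.0 W/m·K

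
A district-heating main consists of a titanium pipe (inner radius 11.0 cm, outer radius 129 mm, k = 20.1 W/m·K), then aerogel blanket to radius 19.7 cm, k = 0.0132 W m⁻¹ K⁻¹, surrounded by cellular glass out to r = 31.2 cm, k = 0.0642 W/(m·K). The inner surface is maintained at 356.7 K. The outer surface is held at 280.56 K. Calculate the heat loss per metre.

Resistance network (inner→outer):
  R'_titanium = ln(0.129/0.110)/(2πk) = 0.1593/(2π·20.1) = 0.001262 m·K/W
  R'_aerogel blanket = ln(0.197/0.129)/(2πk) = 0.4234/(2π·0.0132) = 5.105 m·K/W
  R'_cellular glass = ln(0.312/0.197)/(2πk) = 0.4598/(2π·0.0642) = 1.140 m·K/W
ΣR = 0.001262 + 5.105 + 1.140 = 6.246 m·K/W
Q' = ΔT/ΣR = (356.7 K − 280.56 K)/6.246 = 12.2 W/m

Q' = 12.2 W/m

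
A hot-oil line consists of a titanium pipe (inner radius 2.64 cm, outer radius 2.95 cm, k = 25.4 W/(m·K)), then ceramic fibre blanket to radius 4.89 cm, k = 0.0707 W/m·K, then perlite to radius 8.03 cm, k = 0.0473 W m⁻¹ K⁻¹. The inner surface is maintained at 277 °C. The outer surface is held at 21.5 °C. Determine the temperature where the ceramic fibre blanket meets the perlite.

T = 173 °C

Resistance network (inner→outer):
  R'_titanium = ln(0.0295/0.0264)/(2πk) = 0.1110/(2π·25.4) = 6.957×10^-4 m·K/W
  R'_ceramic fibre blanket = ln(0.0489/0.0295)/(2πk) = 0.5054/(2π·0.0707) = 1.138 m·K/W
  R'_perlite = ln(0.0803/0.0489)/(2πk) = 0.4960/(2π·0.0473) = 1.669 m·K/W
ΣR = 6.957×10^-4 + 1.138 + 1.669 = 2.808 m·K/W
Q' = ΔT/ΣR = (277 °C − 21.5 °C)/2.808 = 90.99 W/m
From the inner boundary to the ceramic fibre blanket/perlite interface, ΣR_partial = 1.139 m·K/W.
T_interface = T_in − Q'·ΣR_partial = 277 °C − (90.99)(1.139) = 173 °C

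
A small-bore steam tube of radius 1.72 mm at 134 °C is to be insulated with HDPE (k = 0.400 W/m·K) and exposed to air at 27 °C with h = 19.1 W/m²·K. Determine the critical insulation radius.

r_cr = 2.09 cm

For a cylinder, r_cr = k_ins/h = 0.400/19.1 = 0.0209 m = 2.09 cm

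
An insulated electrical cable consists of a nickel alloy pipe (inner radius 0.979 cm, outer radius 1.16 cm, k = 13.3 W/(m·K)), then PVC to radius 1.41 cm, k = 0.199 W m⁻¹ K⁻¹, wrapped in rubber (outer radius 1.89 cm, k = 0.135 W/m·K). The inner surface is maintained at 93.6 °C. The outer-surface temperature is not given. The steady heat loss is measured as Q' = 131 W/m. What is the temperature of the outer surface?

T_out = 27.6 °C

Series resistances:
  R'_nickel alloy = ln(0.0116/0.00979)/(2πk) = 0.1696/(2π·13.3) = 0.002030 m·K/W
  R'_PVC = ln(0.0141/0.0116)/(2πk) = 0.1952/(2π·0.199) = 0.1561 m·K/W
  R'_rubber = ln(0.0189/0.0141)/(2πk) = 0.2930/(2π·0.135) = 0.3454 m·K/W
ΣR = 0.5035 m·K/W
ΔT = Q'·ΣR = 131 × 0.5035 = 65.96 K
Heat flows outward, so T_out = T_in − ΔT = 93.6 − 65.96 = 27.6 °C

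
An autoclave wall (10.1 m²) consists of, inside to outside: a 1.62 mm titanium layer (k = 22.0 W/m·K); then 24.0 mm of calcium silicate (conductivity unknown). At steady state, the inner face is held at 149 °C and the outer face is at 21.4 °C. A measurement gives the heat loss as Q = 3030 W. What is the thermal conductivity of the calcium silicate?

ΣR = ΔT/Q = |149 − 21.4|/3030 = 0.04211 K/W
Known resistances:
  R_titanium = L/(kA) = 0.00162/(22.0·10.1) = 7.291×10^-6 K/W
R_calcium silicate = ΣR − ΣR_known = 0.04211 − 7.291×10^-6 = 0.04210 K/W
L/(kA) = 0.04210 ⇒ k = 0.0240/(0.04210·10.1) = 0.0564 W/m·K

k = 0.0564 W/m·K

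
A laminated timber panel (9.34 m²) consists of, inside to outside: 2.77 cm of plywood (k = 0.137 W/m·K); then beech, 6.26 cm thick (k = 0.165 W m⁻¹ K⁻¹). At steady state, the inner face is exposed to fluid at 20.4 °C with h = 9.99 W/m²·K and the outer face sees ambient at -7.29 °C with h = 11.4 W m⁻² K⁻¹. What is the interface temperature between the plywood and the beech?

T = 9.52 °C

Series thermal resistances, inner to outer:
  R_conv,in = 1/(hA) = 1/(9.99·9.34) = 0.01072 K/W
  R_plywood = L/(kA) = 0.0277/(0.137·9.34) = 0.02165 K/W
  R_beech = L/(kA) = 0.0626/(0.165·9.34) = 0.04062 K/W
  R_conv,out = 1/(hA) = 1/(11.4·9.34) = 0.009392 K/W
ΣR = 0.01072 + 0.02165 + 0.04062 + 0.009392 = 0.08238 K/W
Q = ΔT/ΣR = (20.4 °C − -7.29 °C)/0.08238 = 336.1 W
From the inner boundary to the plywood/beech interface, ΣR_partial = 0.03237 K/W.
T_interface = T_in − Q·ΣR_partial = 20.4 °C − (336.1)(0.03237) = 9.52 °C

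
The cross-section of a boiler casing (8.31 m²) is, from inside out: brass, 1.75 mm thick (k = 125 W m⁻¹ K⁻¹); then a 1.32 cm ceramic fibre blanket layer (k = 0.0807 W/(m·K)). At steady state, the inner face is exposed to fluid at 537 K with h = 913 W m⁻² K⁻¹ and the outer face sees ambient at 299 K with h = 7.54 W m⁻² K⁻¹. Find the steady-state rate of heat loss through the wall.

Q = 6650 W

Series thermal resistances, inner to outer:
  R_conv,in = 1/(hA) = 1/(913·8.31) = 1.318×10^-4 K/W
  R_brass = L/(kA) = 0.00175/(125·8.31) = 1.685×10^-6 K/W
  R_ceramic fibre blanket = L/(kA) = 0.0132/(0.0807·8.31) = 0.01968 K/W
  R_conv,out = 1/(hA) = 1/(7.54·8.31) = 0.01596 K/W
ΣR = 1.318×10^-4 + 1.685×10^-6 + 0.01968 + 0.01596 = 0.03577 K/W
Q = ΔT/ΣR = (537 K − 299 K)/0.03577 = 6650 W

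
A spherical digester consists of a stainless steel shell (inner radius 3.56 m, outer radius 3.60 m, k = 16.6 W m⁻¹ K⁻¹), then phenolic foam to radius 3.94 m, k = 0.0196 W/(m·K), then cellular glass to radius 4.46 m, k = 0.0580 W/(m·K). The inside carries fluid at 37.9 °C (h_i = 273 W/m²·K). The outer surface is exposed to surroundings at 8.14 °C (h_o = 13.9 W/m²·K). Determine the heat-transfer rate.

Q = 215 W

Series thermal resistances, inner to outer:
  R_conv,in = 1/(4πr²h) = 1/(4π·3.56²·273) = 2.300×10^-5 K/W
  R_stainless steel = (1/3.56 − 1/3.60)/(4πk) = 0.003121/(4π·16.6) = 1.496×10^-5 K/W
  R_phenolic foam = (1/3.60 − 1/3.94)/(4πk) = 0.02397/(4π·0.0196) = 0.09732 K/W
  R_cellular glass = (1/3.94 − 1/4.46)/(4πk) = 0.02959/(4π·0.0580) = 0.04060 K/W
  R_conv,out = 1/(4πr²h) = 1/(4π·4.46²·13.9) = 2.878×10^-4 K/W
ΣR = 2.300×10^-5 + 1.496×10^-5 + 0.09732 + 0.04060 + 2.878×10^-4 = 0.1382 K/W
Q = ΔT/ΣR = (37.9 °C − 8.14 °C)/0.1382 = 215 W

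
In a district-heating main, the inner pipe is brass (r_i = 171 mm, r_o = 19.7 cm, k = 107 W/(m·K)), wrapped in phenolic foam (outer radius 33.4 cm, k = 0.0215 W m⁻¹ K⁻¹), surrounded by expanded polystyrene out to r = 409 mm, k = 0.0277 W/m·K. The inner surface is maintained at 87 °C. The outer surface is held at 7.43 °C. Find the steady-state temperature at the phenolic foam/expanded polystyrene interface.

T = 25.7 °C

Treat each layer as a resistance in series:
  R'_brass = ln(0.197/0.171)/(2πk) = 0.1415/(2π·107) = 2.105×10^-4 m·K/W
  R'_phenolic foam = ln(0.334/0.197)/(2πk) = 0.5279/(2π·0.0215) = 3.908 m·K/W
  R'_expanded polystyrene = ln(0.409/0.334)/(2πk) = 0.2026/(2π·0.0277) = 1.164 m·K/W
ΣR = 2.105×10^-4 + 3.908 + 1.164 = 5.072 m·K/W
Q' = ΔT/ΣR = (87 °C − 7.43 °C)/5.072 = 15.69 W/m
From the inner boundary to the phenolic foam/expanded polystyrene interface, ΣR_partial = 3.908 m·K/W.
T_interface = T_in − Q'·ΣR_partial = 87 °C − (15.69)(3.908) = 25.7 °C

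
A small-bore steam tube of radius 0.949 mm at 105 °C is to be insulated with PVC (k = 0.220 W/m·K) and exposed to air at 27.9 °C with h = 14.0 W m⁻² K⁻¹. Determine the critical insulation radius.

r_cr = 1.57 cm

For a cylinder, r_cr = k_ins/h = 0.220/14.0 = 0.0157 m = 1.57 cm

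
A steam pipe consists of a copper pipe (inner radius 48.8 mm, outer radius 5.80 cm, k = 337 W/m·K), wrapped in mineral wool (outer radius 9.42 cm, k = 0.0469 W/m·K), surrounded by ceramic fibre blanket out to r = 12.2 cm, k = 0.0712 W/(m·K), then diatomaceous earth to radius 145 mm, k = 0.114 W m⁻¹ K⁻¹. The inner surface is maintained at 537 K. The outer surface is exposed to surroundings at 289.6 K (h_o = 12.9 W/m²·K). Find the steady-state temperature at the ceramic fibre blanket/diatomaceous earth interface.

Series thermal resistances, inner to outer:
  R'_copper = ln(0.0580/0.0488)/(2πk) = 0.1727/(2π·337) = 8.157×10^-5 m·K/W
  R'_mineral wool = ln(0.0942/0.0580)/(2πk) = 0.4850/(2π·0.0469) = 1.646 m·K/W
  R'_ceramic fibre blanket = ln(0.122/0.0942)/(2πk) = 0.2586/(2π·0.0712) = 0.5781 m·K/W
  R'_diatomaceous earth = ln(0.145/0.122)/(2πk) = 0.1727/(2π·0.114) = 0.2411 m·K/W
  R'_conv,out = 1/(2πr h) = 1/(2π·0.145·12.9) = 0.08509 m·K/W
ΣR = 8.157×10^-5 + 1.646 + 0.5781 + 0.2411 + 0.08509 = 2.550 m·K/W
Q' = ΔT/ΣR = (537 K − 289.6 K)/2.550 = 97.02 W/m
From the inner boundary to the ceramic fibre blanket/diatomaceous earth interface, ΣR_partial = 2.224 m·K/W.
T_interface = T_in − Q'·ΣR_partial = 537 K − (97.02)(2.224) = 321.2 K

T = 321.2 K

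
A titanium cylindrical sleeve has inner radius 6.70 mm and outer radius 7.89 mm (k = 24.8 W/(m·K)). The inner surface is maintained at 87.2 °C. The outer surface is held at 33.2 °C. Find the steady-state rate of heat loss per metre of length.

Q' = 51.5 kW/m

Q' = 2πk·ΔT/ln(r₂/r₁) = 2π × 24.8 × 54 / ln(0.00789/0.00670) = 51500 W/m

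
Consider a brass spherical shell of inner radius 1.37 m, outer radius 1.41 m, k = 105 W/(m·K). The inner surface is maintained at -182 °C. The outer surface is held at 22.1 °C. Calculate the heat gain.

Q = 1.30×10^7 W

Q = 4πk·ΔT/(1/r₁ − 1/r₂) = 4π × 105 × 204.1 / (1/1.37 − 1/1.41) = 1.30×10^7 W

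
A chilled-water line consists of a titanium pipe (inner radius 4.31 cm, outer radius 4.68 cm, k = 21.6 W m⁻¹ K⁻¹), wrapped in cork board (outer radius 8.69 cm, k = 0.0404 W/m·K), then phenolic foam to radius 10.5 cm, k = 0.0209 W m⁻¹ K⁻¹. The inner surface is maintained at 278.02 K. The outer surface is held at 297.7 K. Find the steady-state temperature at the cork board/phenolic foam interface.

Resistance network (inner→outer):
  R'_titanium = ln(0.0468/0.0431)/(2πk) = 0.08236/(2π·21.6) = 6.069×10^-4 m·K/W
  R'_cork board = ln(0.0869/0.0468)/(2πk) = 0.6189/(2π·0.0404) = 2.438 m·K/W
  R'_phenolic foam = ln(0.105/0.0869)/(2πk) = 0.1892/(2π·0.0209) = 1.441 m·K/W
ΣR = 6.069×10^-4 + 2.438 + 1.441 = 3.880 m·K/W
Q' = ΔT/ΣR = (278.02 K − 297.7 K)/3.880 = -5.072 W/m
From the inner boundary to the cork board/phenolic foam interface, ΣR_partial = 2.439 m·K/W.
T_interface = T_in − Q'·ΣR_partial = 278.02 K − (-5.072)(2.439) = 290.4 K

T = 290.4 K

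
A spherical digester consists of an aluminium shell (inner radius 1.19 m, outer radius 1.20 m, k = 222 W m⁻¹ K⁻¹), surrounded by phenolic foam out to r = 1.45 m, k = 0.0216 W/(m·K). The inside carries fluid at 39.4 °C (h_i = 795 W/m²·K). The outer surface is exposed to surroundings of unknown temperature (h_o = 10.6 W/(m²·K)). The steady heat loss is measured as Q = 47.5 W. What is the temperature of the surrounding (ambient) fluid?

Series resistances:
  R_conv,in = 1/(4πr²h) = 1/(4π·1.19²·795) = 7.069×10^-5 K/W
  R_aluminium = (1/1.19 − 1/1.20)/(4πk) = 0.007003/(4π·222) = 2.510×10^-6 K/W
  R_phenolic foam = (1/1.20 − 1/1.45)/(4πk) = 0.1437/(4π·0.0216) = 0.5293 K/W
  R_conv,out = 1/(4πr²h) = 1/(4π·1.45²·10.6) = 0.003571 K/W
ΣR = 0.5330 K/W
ΔT = Q·ΣR = 47.5 × 0.5330 = 25.32 K
Heat flows outward, so T_out = T_in − ΔT = 39.4 − 25.32 = 14.1 °C

T_out = 14.1 °C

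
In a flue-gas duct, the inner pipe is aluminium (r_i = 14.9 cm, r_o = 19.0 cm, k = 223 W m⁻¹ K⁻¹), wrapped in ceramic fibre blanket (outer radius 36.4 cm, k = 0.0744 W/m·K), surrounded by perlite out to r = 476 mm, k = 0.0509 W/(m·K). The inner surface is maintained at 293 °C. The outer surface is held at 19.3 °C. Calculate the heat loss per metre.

Series thermal resistances, inner to outer:
  R'_aluminium = ln(0.190/0.149)/(2πk) = 0.2431/(2π·223) = 1.735×10^-4 m·K/W
  R'_ceramic fibre blanket = ln(0.364/0.190)/(2πk) = 0.6501/(2π·0.0744) = 1.391 m·K/W
  R'_perlite = ln(0.476/0.364)/(2πk) = 0.2683/(2π·0.0509) = 0.8388 m·K/W
ΣR = 1.735×10^-4 + 1.391 + 0.8388 = 2.230 m·K/W
Q' = ΔT/ΣR = (293 °C − 19.3 °C)/2.230 = 123 W/m

Q' = 123 W/m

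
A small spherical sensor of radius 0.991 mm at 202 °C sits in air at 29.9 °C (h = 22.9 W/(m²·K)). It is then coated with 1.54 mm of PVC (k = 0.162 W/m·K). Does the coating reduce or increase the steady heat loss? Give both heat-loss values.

increases: 0.0486 → 0.204 W

Critical radius for a sphere: r_cr = 2k/h = 0.0141 m = 1.41 cm.
Outer radius after coating: r₂ = 9.91×10^-4 + 0.00154 = 0.002531 m.
Since r₁ < r_cr and r₂ ≤ r_cr, the coating moves toward the maximum at r_cr — heat loss rises.
Bare: R = 1/(4πr₁²h) = 3538 K/W; Q = 172.1/3538 = 0.0486 W.
Coated: R = R_cond + R_conv = 844.1 K/W; Q = 172.1/844.1 = 0.204 W.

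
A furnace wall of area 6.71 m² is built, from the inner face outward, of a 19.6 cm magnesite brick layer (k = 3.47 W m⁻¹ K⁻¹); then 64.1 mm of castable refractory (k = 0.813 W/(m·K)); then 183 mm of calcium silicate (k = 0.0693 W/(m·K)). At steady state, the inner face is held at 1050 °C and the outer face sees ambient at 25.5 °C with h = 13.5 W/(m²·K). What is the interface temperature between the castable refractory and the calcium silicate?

T = 1001 °C

Resistance network (inner→outer):
  R_magnesite brick = L/(kA) = 0.196/(3.47·6.71) = 0.008418 K/W
  R_castable refractory = L/(kA) = 0.0641/(0.813·6.71) = 0.01175 K/W
  R_calcium silicate = L/(kA) = 0.183/(0.0693·6.71) = 0.3935 K/W
  R_conv,out = 1/(hA) = 1/(13.5·6.71) = 0.01104 K/W
ΣR = 0.008418 + 0.01175 + 0.3935 + 0.01104 = 0.4247 K/W
Q = ΔT/ΣR = (1050 °C − 25.5 °C)/0.4247 = 2412 W
From the inner boundary to the castable refractory/calcium silicate interface, ΣR_partial = 0.02017 K/W.
T_interface = T_in − Q·ΣR_partial = 1050 °C − (2412)(0.02017) = 1001 °C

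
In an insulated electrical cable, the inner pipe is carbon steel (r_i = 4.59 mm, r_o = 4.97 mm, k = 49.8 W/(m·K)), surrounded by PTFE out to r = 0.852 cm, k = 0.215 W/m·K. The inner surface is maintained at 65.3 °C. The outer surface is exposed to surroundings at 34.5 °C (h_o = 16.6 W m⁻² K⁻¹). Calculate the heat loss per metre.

Series thermal resistances, inner to outer:
  R'_carbon steel = ln(0.00497/0.00459)/(2πk) = 0.07954/(2π·49.8) = 2.542×10^-4 m·K/W
  R'_PTFE = ln(0.00852/0.00497)/(2πk) = 0.5390/(2π·0.215) = 0.3990 m·K/W
  R'_conv,out = 1/(2πr h) = 1/(2π·0.00852·16.6) = 1.125 m·K/W
ΣR = 2.542×10^-4 + 0.3990 + 1.125 = 1.524 m·K/W
Q' = ΔT/ΣR = (65.3 °C − 34.5 °C)/1.524 = 20.2 W/m

Q' = 20.2 W/m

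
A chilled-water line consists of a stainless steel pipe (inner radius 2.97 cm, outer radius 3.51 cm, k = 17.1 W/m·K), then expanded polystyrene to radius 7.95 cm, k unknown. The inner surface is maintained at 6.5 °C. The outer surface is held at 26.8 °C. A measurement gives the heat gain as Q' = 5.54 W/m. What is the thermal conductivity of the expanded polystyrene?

ΣR = ΔT/Q' = |6.5 − 26.8|/5.54 = 3.664 m·K/W
Known resistances:
  R'_stainless steel = ln(0.0351/0.0297)/(2πk) = 0.1671/(2π·17.1) = 0.001555 m·K/W
R_expanded polystyrene = ΣR − ΣR_known = 3.664 − 0.001555 = 3.662 m·K/W
ln(r₂/r₁)/(2πk) = 3.662 ⇒ k = 0.8176/(2π·3.662) = 0.0355 W/m·K

k = 0.0355 W/m·K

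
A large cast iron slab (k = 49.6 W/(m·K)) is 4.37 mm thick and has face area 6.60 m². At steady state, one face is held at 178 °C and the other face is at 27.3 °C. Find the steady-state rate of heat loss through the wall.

Q = 1.13×10^7 W

Q = kA·ΔT/L = 49.6 × 6.60 × |178 °C − 27.3 °C| / 0.00437 = 1.13×10^7 W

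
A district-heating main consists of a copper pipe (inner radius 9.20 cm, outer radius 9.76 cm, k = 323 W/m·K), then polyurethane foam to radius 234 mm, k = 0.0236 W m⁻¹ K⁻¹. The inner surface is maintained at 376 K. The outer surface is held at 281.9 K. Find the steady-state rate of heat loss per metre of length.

Q' = 16.0 W/m

Series thermal resistances, inner to outer:
  R'_copper = ln(0.0976/0.0920)/(2πk) = 0.05909/(2π·323) = 2.912×10^-5 m·K/W
  R'_polyurethane foam = ln(0.234/0.0976)/(2πk) = 0.8744/(2π·0.0236) = 5.897 m·K/W
ΣR = 2.912×10^-5 + 5.897 = 5.897 m·K/W
Q' = ΔT/ΣR = (376 K − 281.9 K)/5.897 = 16.0 W/m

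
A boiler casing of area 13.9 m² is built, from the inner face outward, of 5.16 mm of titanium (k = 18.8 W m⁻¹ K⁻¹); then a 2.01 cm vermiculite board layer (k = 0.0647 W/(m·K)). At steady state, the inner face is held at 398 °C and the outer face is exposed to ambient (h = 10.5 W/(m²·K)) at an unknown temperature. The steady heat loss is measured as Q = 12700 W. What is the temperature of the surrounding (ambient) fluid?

T_out = 26.9 °C

Series resistances:
  R_titanium = L/(kA) = 0.00516/(18.8·13.9) = 1.975×10^-5 K/W
  R_vermiculite board = L/(kA) = 0.0201/(0.0647·13.9) = 0.02235 K/W
  R_conv,out = 1/(hA) = 1/(10.5·13.9) = 0.006852 K/W
ΣR = 0.02922 K/W
ΔT = Q·ΣR = 12700 × 0.02922 = 371.1 K
Heat flows outward, so T_out = T_in − ΔT = 398 − 371.1 = 26.9 °C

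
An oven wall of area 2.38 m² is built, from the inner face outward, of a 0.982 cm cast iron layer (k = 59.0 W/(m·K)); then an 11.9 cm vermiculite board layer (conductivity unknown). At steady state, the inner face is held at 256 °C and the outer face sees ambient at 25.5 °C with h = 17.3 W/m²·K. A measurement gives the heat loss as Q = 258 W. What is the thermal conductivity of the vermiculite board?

ΣR = ΔT/Q = |256 − 25.5|/258 = 0.8934 K/W
Known resistances:
  R_cast iron = L/(kA) = 0.00982/(59.0·2.38) = 6.993×10^-5 K/W
  R_conv,out = 1/(hA) = 1/(17.3·2.38) = 0.02429 K/W
R_vermiculite board = ΣR − ΣR_known = 0.8934 − 0.02436 = 0.8690 K/W
L/(kA) = 0.8690 ⇒ k = 0.119/(0.8690·2.38) = 0.0575 W/m·K

k = 0.0575 W/m·K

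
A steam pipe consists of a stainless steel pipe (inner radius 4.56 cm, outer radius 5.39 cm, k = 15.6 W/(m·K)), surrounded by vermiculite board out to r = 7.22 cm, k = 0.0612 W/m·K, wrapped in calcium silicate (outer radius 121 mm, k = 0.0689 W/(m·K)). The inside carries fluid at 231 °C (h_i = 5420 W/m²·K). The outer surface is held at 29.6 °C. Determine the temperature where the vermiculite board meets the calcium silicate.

T = 152 °C

Resistance network (inner→outer):
  R'_conv,in = 1/(2πr h) = 1/(2π·0.0456·5420) = 6.440×10^-4 m·K/W
  R'_stainless steel = ln(0.0539/0.0456)/(2πk) = 0.1672/(2π·15.6) = 0.001706 m·K/W
  R'_vermiculite board = ln(0.0722/0.0539)/(2πk) = 0.2923/(2π·0.0612) = 0.7602 m·K/W
  R'_calcium silicate = ln(0.121/0.0722)/(2πk) = 0.5164/(2π·0.0689) = 1.193 m·K/W
ΣR = 6.440×10^-4 + 0.001706 + 0.7602 + 1.193 = 1.956 m·K/W
Q' = ΔT/ΣR = (231 °C − 29.6 °C)/1.956 = 103.0 W/m
From the inner boundary to the vermiculite board/calcium silicate interface, ΣR_partial = 0.7625 m·K/W.
T_interface = T_in − Q'·ΣR_partial = 231 °C − (103.0)(0.7625) = 152 °C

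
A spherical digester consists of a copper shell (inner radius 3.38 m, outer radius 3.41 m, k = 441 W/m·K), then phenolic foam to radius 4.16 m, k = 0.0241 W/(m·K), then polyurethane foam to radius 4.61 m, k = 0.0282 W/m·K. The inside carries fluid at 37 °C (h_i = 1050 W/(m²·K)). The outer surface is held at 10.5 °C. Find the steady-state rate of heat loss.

Q = 110 W

Treat each layer as a resistance in series:
  R_conv,in = 1/(4πr²h) = 1/(4π·3.38²·1050) = 6.634×10^-6 K/W
  R_copper = (1/3.38 − 1/3.41)/(4πk) = 0.002603/(4π·441) = 4.697×10^-7 K/W
  R_phenolic foam = (1/3.41 − 1/4.16)/(4πk) = 0.05287/(4π·0.0241) = 0.1746 K/W
  R_polyurethane foam = (1/4.16 − 1/4.61)/(4πk) = 0.02346/(4π·0.0282) = 0.06622 K/W
ΣR = 6.634×10^-6 + 4.697×10^-7 + 0.1746 + 0.06622 = 0.2408 K/W
Q = ΔT/ΣR = (37 °C − 10.5 °C)/0.2408 = 110 W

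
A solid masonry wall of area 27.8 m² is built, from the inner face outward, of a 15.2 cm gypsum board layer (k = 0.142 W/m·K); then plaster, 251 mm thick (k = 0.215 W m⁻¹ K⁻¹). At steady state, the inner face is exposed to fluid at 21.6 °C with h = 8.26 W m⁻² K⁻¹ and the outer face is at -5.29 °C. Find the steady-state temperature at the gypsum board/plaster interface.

T = 8.02 °C

Treat each layer as a resistance in series:
  R_conv,in = 1/(hA) = 1/(8.26·27.8) = 0.004355 K/W
  R_gypsum board = L/(kA) = 0.152/(0.142·27.8) = 0.03850 K/W
  R_plaster = L/(kA) = 0.251/(0.215·27.8) = 0.04199 K/W
ΣR = 0.004355 + 0.03850 + 0.04199 = 0.08485 K/W
Q = ΔT/ΣR = (21.6 °C − -5.29 °C)/0.08485 = 316.9 W
From the inner boundary to the gypsum board/plaster interface, ΣR_partial = 0.04285 K/W.
T_interface = T_in − Q·ΣR_partial = 21.6 °C − (316.9)(0.04285) = 8.02 °C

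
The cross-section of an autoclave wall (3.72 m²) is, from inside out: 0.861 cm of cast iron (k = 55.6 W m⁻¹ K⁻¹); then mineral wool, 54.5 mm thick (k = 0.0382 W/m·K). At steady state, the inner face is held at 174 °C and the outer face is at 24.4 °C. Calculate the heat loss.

Series thermal resistances, inner to outer:
  R_cast iron = L/(kA) = 0.00861/(55.6·3.72) = 4.163×10^-5 K/W
  R_mineral wool = L/(kA) = 0.0545/(0.0382·3.72) = 0.3835 K/W
ΣR = 4.163×10^-5 + 0.3835 = 0.3835 K/W
Q = ΔT/ΣR = (174 °C − 24.4 °C)/0.3835 = 390 W

Q = 390 W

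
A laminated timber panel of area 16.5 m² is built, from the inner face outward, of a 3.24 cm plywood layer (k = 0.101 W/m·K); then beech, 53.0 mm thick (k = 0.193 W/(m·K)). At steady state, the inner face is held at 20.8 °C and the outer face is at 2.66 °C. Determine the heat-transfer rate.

Q = 503 W

Treat each layer as a resistance in series:
  R_plywood = L/(kA) = 0.0324/(0.101·16.5) = 0.01944 K/W
  R_beech = L/(kA) = 0.0530/(0.193·16.5) = 0.01664 K/W
ΣR = 0.01944 + 0.01664 = 0.03608 K/W
Q = ΔT/ΣR = (20.8 °C − 2.66 °C)/0.03608 = 503 W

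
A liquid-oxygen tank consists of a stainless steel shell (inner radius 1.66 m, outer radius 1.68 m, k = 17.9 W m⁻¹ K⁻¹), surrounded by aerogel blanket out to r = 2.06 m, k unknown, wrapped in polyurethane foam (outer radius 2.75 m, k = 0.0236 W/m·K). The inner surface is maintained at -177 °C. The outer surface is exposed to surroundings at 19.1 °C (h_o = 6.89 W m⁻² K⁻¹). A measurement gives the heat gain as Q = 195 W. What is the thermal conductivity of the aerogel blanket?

k = 0.0147 W/m·K

ΣR = ΔT/Q = |-177 − 19.1|/195 = 1.006 K/W
Known resistances:
  R_stainless steel = (1/1.66 − 1/1.68)/(4πk) = 0.007172/(4π·17.9) = 3.188×10^-5 K/W
  R_polyurethane foam = (1/2.06 − 1/2.75)/(4πk) = 0.1218/(4π·0.0236) = 0.4107 K/W
  R_conv,out = 1/(4πr²h) = 1/(4π·2.75²·6.89) = 0.001527 K/W
R_aerogel blanket = ΣR − ΣR_known = 1.006 − 0.4123 = 0.5937 K/W
(1/r₁−1/r₂)/(4πk) = 0.5937 ⇒ k = 0.1098/(4π·0.5937) = 0.0147 W/m·K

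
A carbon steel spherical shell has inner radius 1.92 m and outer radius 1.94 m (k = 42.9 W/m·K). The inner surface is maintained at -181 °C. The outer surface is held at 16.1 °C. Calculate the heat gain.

Q = 4πk·ΔT/(1/r₁ − 1/r₂) = 4π × 42.9 × 197.1 / (1/1.92 − 1/1.94) = 1.98×10^7 W

Q = 1.98×10^7 W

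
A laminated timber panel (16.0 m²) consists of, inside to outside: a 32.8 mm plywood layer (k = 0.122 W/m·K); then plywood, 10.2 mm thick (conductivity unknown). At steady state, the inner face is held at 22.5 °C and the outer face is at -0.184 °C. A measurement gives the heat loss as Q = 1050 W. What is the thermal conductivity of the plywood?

ΣR = ΔT/Q = |22.5 − -0.184|/1050 = 0.02160 K/W
Known resistances:
  R_plywood = L/(kA) = 0.0328/(0.122·16.0) = 0.01680 K/W
R_plywood = ΣR − ΣR_known = 0.02160 − 0.01680 = 0.004800 K/W
L/(kA) = 0.004800 ⇒ k = 0.0102/(0.004800·16.0) = 0.133 W/m·K

k = 0.133 W/m·K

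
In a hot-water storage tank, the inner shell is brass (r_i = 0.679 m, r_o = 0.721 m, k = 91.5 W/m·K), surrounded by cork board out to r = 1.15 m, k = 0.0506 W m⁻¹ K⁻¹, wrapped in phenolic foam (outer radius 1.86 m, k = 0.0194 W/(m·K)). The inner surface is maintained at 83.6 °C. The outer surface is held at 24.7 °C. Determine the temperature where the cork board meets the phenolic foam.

T = 61.6 °C

Resistance network (inner→outer):
  R_brass = (1/0.679 − 1/0.721)/(4πk) = 0.08579/(4π·91.5) = 7.461×10^-5 K/W
  R_cork board = (1/0.721 − 1/1.15)/(4πk) = 0.5174/(4π·0.0506) = 0.8137 K/W
  R_phenolic foam = (1/1.15 − 1/1.86)/(4πk) = 0.3319/(4π·0.0194) = 1.362 K/W
ΣR = 7.461×10^-5 + 0.8137 + 1.362 = 2.176 K/W
Q = ΔT/ΣR = (83.6 °C − 24.7 °C)/2.176 = 27.07 W
From the inner boundary to the cork board/phenolic foam interface, ΣR_partial = 0.8138 K/W.
T_interface = T_in − Q·ΣR_partial = 83.6 °C − (27.07)(0.8138) = 61.6 °C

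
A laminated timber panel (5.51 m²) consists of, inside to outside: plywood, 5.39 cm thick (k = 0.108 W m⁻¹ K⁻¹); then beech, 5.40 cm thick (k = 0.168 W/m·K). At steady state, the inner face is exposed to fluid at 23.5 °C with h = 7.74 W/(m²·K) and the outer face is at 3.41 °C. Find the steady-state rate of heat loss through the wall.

Q = 117 W

Resistance network (inner→outer):
  R_conv,in = 1/(hA) = 1/(7.74·5.51) = 0.02345 K/W
  R_plywood = L/(kA) = 0.0539/(0.108·5.51) = 0.09058 K/W
  R_beech = L/(kA) = 0.0540/(0.168·5.51) = 0.05834 K/W
ΣR = 0.02345 + 0.09058 + 0.05834 = 0.1724 K/W
Q = ΔT/ΣR = (23.5 °C − 3.41 °C)/0.1724 = 117 W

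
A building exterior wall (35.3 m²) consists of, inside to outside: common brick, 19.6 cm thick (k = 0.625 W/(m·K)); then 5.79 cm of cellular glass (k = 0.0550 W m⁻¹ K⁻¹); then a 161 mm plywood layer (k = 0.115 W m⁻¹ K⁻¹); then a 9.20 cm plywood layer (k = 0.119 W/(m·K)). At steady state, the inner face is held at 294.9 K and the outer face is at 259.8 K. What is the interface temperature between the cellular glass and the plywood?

T = 281.35 K

Resistance network (inner→outer):
  R_common brick = L/(kA) = 0.196/(0.625·35.3) = 0.008884 K/W
  R_cellular glass = L/(kA) = 0.0579/(0.0550·35.3) = 0.02982 K/W
  R_plywood = L/(kA) = 0.161/(0.115·35.3) = 0.03966 K/W
  R_plywood = L/(kA) = 0.0920/(0.119·35.3) = 0.02190 K/W
ΣR = 0.008884 + 0.02982 + 0.03966 + 0.02190 = 0.1003 K/W
Q = ΔT/ΣR = (294.9 K − 259.8 K)/0.1003 = 350.0 W
From the inner boundary to the cellular glass/plywood interface, ΣR_partial = 0.03870 K/W.
T_interface = T_in − Q·ΣR_partial = 294.9 K − (350.0)(0.03870) = 281.35 K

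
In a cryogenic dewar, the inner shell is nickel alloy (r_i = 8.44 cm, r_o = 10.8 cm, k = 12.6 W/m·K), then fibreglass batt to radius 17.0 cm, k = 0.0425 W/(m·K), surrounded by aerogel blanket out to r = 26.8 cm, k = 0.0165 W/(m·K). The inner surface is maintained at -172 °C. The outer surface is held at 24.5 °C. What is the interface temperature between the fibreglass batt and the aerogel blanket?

T = -97.5 °C

Series thermal resistances, inner to outer:
  R_nickel alloy = (1/0.0844 − 1/0.108)/(4πk) = 2.589/(4π·12.6) = 0.01635 K/W
  R_fibreglass batt = (1/0.108 − 1/0.170)/(4πk) = 3.377/(4π·0.0425) = 6.323 K/W
  R_aerogel blanket = (1/0.170 − 1/0.268)/(4πk) = 2.151/(4π·0.0165) = 10.37 K/W
ΣR = 0.01635 + 6.323 + 10.37 = 16.71 K/W
Q = ΔT/ΣR = (-172 °C − 24.5 °C)/16.71 = -11.76 W
From the inner boundary to the fibreglass batt/aerogel blanket interface, ΣR_partial = 6.339 K/W.
T_interface = T_in − Q·ΣR_partial = -172 °C − (-11.76)(6.339) = -97.5 °C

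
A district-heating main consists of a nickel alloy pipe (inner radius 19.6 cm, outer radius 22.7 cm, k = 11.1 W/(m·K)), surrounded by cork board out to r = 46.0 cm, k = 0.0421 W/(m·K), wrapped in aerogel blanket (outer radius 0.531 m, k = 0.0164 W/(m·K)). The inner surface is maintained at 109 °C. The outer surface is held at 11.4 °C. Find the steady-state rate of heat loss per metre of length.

Q' = 24.0 W/m

Resistance network (inner→outer):
  R'_nickel alloy = ln(0.227/0.196)/(2πk) = 0.1468/(2π·11.1) = 0.002105 m·K/W
  R'_cork board = ln(0.460/0.227)/(2πk) = 0.7063/(2π·0.0421) = 2.670 m·K/W
  R'_aerogel blanket = ln(0.531/0.460)/(2πk) = 0.1435/(2π·0.0164) = 1.393 m·K/W
ΣR = 0.002105 + 2.670 + 1.393 = 4.065 m·K/W
Q' = ΔT/ΣR = (109 °C − 11.4 °C)/4.065 = 24.0 W/m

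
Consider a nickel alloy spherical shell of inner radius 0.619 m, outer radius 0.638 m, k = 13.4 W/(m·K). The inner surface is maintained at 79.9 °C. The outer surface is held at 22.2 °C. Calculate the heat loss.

Q = 4πk·ΔT/(1/r₁ − 1/r₂) = 4π × 13.4 × 57.7 / (1/0.619 − 1/0.638) = 2.02×10^5 W

Q = 2.02×10^5 W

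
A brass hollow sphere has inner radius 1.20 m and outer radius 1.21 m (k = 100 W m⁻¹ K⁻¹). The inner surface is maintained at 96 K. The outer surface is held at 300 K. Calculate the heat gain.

Q = 3.72×10^7 W

Q = 4πk·ΔT/(1/r₁ − 1/r₂) = 4π × 100 × 204 / (1/1.20 − 1/1.21) = 3.72×10^7 W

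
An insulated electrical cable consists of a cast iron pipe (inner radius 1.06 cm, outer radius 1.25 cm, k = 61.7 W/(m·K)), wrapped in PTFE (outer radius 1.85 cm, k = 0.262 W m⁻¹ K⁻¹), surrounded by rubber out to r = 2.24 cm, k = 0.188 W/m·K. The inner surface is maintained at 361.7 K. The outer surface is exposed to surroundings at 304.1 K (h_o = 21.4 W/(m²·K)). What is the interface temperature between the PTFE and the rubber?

T = 342.9 K

Treat each layer as a resistance in series:
  R'_cast iron = ln(0.0125/0.0106)/(2πk) = 0.1649/(2π·61.7) = 4.253×10^-4 m·K/W
  R'_PTFE = ln(0.0185/0.0125)/(2πk) = 0.3920/(2π·0.262) = 0.2382 m·K/W
  R'_rubber = ln(0.0224/0.0185)/(2πk) = 0.1913/(2π·0.188) = 0.1619 m·K/W
  R'_conv,out = 1/(2πr h) = 1/(2π·0.0224·21.4) = 0.3320 m·K/W
ΣR = 4.253×10^-4 + 0.2382 + 0.1619 + 0.3320 = 0.7325 m·K/W
Q' = ΔT/ΣR = (361.7 K − 304.1 K)/0.7325 = 78.63 W/m
From the inner boundary to the PTFE/rubber interface, ΣR_partial = 0.2386 m·K/W.
T_interface = T_in − Q'·ΣR_partial = 361.7 K − (78.63)(0.2386) = 342.9 K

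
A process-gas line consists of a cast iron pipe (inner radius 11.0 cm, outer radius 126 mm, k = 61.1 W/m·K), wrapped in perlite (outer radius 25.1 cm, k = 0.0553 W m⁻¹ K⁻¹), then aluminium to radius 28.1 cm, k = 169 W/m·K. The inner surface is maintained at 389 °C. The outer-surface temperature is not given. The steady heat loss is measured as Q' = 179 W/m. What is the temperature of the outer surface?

T_out = 33.9 °C

Sum the resistances:
  R'_cast iron = ln(0.126/0.110)/(2πk) = 0.1358/(2π·61.1) = 3.537×10^-4 m·K/W
  R'_perlite = ln(0.251/0.126)/(2πk) = 0.6892/(2π·0.0553) = 1.983 m·K/W
  R'_aluminium = ln(0.281/0.251)/(2πk) = 0.1129/(2π·169) = 1.063×10^-4 m·K/W
ΣR = 1.984 m·K/W
ΔT = Q'·ΣR = 179 × 1.984 = 355.1 K
Heat flows outward, so T_out = T_in − ΔT = 389 − 355.1 = 33.9 °C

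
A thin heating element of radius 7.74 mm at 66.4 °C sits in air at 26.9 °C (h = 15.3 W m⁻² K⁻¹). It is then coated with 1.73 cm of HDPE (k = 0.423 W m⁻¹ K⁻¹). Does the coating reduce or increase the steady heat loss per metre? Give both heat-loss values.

Critical radius for a cylinder: r_cr = k/h = 0.0276 m = 2.76 cm.
Outer radius after coating: r₂ = 0.00774 + 0.0173 = 0.02504 m.
Since r₁ < r_cr and r₂ ≤ r_cr, the coating moves toward the maximum at r_cr — heat loss rises.
Bare: R = 1/(2πr₁h) = 1.344 m·K/W; Q = 39.5/1.344 = 29.4 W/m.
Coated: R = R_cond + R_conv = 0.8572 m·K/W; Q = 39.5/0.8572 = 46.1 W/m.

increases: 29.4 → 46.1 W/m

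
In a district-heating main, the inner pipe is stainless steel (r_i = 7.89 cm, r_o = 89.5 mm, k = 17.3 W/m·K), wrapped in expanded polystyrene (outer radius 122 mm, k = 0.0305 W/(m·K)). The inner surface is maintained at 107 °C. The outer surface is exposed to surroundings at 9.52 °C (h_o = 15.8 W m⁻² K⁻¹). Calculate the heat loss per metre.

Q' = 57.3 W/m

Treat each layer as a resistance in series:
  R'_stainless steel = ln(0.0895/0.0789)/(2πk) = 0.1261/(2π·17.3) = 0.001160 m·K/W
  R'_expanded polystyrene = ln(0.122/0.0895)/(2πk) = 0.3098/(2π·0.0305) = 1.617 m·K/W
  R'_conv,out = 1/(2πr h) = 1/(2π·0.122·15.8) = 0.08257 m·K/W
ΣR = 0.001160 + 1.617 + 0.08257 = 1.701 m·K/W
Q' = ΔT/ΣR = (107 °C − 9.52 °C)/1.701 = 57.3 W/m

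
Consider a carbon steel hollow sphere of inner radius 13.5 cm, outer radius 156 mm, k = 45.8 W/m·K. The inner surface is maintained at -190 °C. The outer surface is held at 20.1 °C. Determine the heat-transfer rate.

Q = 4πk·ΔT/(1/r₁ − 1/r₂) = 4π × 45.8 × 210.1 / (1/0.135 − 1/0.156) = 1.21×10^5 W

Q = 121 kW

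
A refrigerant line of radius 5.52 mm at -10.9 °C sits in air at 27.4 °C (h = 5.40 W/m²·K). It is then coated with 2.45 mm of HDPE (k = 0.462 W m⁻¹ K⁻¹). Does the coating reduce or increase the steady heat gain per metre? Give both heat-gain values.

increases: 7.17 → 10.0 W/m

Critical radius for a cylinder: r_cr = k/h = 0.0856 m = 8.56 cm.
Outer radius after coating: r₂ = 0.00552 + 0.00245 = 0.00797 m.
Since r₁ < r_cr and r₂ ≤ r_cr, the coating moves toward the maximum at r_cr — heat gain rises.
Bare: R = 1/(2πr₁h) = 5.339 m·K/W; Q = 38.3/5.339 = 7.17 W/m.
Coated: R = R_cond + R_conv = 3.825 m·K/W; Q = 38.3/3.825 = 10.0 W/m.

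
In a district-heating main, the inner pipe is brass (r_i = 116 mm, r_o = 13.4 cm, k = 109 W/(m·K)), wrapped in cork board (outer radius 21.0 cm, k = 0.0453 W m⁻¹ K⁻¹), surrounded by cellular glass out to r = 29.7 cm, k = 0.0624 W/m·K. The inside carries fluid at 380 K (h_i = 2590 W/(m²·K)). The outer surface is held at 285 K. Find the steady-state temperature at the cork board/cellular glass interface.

Treat each layer as a resistance in series:
  R'_conv,in = 1/(2πr h) = 1/(2π·0.116·2590) = 5.297×10^-4 m·K/W
  R'_brass = ln(0.134/0.116)/(2πk) = 0.1442/(2π·109) = 2.106×10^-4 m·K/W
  R'_cork board = ln(0.210/0.134)/(2πk) = 0.4493/(2π·0.0453) = 1.578 m·K/W
  R'_cellular glass = ln(0.297/0.210)/(2πk) = 0.3466/(2π·0.0624) = 0.8841 m·K/W
ΣR = 5.297×10^-4 + 2.106×10^-4 + 1.578 + 0.8841 = 2.463 m·K/W
Q' = ΔT/ΣR = (380 K − 285 K)/2.463 = 38.57 W/m
From the inner boundary to the cork board/cellular glass interface, ΣR_partial = 1.579 m·K/W.
T_interface = T_in − Q'·ΣR_partial = 380 K − (38.57)(1.579) = 319.1 K

T = 319.1 K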